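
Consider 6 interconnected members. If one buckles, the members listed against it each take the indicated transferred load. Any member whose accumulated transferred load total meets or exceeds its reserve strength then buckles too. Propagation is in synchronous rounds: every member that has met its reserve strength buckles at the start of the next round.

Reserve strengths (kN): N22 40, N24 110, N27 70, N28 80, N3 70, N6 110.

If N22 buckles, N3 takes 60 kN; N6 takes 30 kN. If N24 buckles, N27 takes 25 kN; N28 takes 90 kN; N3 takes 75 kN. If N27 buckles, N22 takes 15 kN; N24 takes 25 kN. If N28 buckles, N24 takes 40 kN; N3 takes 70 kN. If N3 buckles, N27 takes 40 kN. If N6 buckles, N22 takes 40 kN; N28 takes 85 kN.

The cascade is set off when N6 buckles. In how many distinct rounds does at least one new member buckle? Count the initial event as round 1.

Round 1 — N6 buckles (initial).
  N22: +40 → 40 ≥ 40
  N28: +85 → 85 ≥ 80
Round 2 — N22, N28 buckle.
  N24: +40 → 40 < 110
  N3: +60+70 → 130 ≥ 70
Round 3 — N3 buckles.
  N27: +40 → 40 < 70
No further bucklings.

3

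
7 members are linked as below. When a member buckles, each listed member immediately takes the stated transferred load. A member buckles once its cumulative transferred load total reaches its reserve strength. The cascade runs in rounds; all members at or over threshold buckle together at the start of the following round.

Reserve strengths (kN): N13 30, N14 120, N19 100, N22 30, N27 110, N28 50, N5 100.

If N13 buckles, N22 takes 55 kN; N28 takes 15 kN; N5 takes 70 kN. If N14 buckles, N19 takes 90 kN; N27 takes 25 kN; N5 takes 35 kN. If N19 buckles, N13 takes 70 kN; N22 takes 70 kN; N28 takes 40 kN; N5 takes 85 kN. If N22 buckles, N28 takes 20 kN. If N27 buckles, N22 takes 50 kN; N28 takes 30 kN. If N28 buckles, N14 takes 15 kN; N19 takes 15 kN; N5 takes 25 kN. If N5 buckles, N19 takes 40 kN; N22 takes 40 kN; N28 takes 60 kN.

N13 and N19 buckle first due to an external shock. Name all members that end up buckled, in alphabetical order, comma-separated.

N13, N19, N22, N28, N5

Round 1 — N13, N19 buckle (initial).
  N22: +55+70 → 125 ≥ 30
  N28: +15+40 → 55 ≥ 50
  N5: +70+85 → 155 ≥ 100
Round 2 — N22, N28, N5 buckle.
  N14: +15 → 15 < 120
No further bucklings.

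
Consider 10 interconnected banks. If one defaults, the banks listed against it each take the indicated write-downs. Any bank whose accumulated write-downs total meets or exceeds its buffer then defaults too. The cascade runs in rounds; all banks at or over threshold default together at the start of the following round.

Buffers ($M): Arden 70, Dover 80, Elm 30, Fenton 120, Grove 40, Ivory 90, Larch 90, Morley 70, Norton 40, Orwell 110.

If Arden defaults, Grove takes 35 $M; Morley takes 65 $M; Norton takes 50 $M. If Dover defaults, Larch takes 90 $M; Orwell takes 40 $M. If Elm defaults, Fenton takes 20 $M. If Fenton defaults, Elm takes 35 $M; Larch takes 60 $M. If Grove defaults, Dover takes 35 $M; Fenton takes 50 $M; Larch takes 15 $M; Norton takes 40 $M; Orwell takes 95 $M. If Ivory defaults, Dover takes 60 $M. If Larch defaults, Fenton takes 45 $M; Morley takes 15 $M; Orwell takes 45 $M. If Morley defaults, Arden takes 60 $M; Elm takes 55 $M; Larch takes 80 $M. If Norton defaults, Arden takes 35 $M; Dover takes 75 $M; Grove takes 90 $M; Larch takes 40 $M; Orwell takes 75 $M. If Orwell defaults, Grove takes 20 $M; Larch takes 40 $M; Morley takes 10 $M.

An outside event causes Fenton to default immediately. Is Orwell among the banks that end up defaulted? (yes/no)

Round 1 — Fenton defaults (initial).
  Elm: +35 → 35 ≥ 30
  Larch: +60 → 60 < 90
Round 2 — Elm defaults.
No further defaults.

no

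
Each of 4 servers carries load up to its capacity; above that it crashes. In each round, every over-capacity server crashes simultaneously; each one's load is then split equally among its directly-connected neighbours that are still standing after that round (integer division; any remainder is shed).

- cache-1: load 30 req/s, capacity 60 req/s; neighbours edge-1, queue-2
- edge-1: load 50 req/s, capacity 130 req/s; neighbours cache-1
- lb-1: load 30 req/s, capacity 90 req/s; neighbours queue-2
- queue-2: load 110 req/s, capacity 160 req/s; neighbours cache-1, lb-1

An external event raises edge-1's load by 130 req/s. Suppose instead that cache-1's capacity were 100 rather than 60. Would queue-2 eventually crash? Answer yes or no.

With cache-1's capacity at 100:
Round 1 — edge-1 at 180 > 130. edge-1 crashes.
  edge-1 sheds 180 req/s to cache-1: 180 each.
    cache-1: 30+180 = 210 > 100
Round 2 — cache-1 crashes.
  cache-1 sheds 210 req/s to queue-2: 210 each.
    queue-2: 110+210 = 320 > 160
Round 3 — queue-2 crashes.
  queue-2 sheds 320 req/s to lb-1: 320 each.
    lb-1: 30+320 = 350 > 90
Round 4 — lb-1 crashes.
  lb-1 sheds 350 req/s: no online neighbours, lost.
No further crashes.

yes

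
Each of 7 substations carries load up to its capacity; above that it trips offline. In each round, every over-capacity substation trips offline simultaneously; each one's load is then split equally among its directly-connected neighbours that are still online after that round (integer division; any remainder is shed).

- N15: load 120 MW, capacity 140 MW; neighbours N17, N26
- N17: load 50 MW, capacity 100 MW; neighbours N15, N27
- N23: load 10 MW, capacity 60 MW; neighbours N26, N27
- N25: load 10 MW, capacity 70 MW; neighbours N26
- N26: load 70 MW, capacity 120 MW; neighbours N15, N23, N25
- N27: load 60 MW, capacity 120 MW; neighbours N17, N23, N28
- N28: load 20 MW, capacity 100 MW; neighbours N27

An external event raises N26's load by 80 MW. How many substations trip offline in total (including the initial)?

6

Round 1 — N26 at 150 > 120. N26 trips offline.
  N26 sheds 150 MW to N15, N23, N25: 50 each.
    N15: 120+50 = 170 > 140
    N23: 10+50 = 60 ≤ 60
    N25: 10+50 = 60 ≤ 70
Round 2 — N15 trips offline.
  N15 sheds 170 MW to N17: 170 each.
    N17: 50+170 = 220 > 100
Round 3 — N17 trips offline.
  N17 sheds 220 MW to N27: 220 each.
    N27: 60+220 = 280 > 120
Round 4 — N27 trips offline.
  N27 sheds 280 MW to N23, N28: 140 each.
    N23: 60+140 = 200 > 60
    N28: 20+140 = 160 > 100
Round 5 — N23, N28 trip offline.
  N23 sheds 200 MW: no online neighbours, lost.
  N28 sheds 160 MW: no online neighbours, lost.
No further trips.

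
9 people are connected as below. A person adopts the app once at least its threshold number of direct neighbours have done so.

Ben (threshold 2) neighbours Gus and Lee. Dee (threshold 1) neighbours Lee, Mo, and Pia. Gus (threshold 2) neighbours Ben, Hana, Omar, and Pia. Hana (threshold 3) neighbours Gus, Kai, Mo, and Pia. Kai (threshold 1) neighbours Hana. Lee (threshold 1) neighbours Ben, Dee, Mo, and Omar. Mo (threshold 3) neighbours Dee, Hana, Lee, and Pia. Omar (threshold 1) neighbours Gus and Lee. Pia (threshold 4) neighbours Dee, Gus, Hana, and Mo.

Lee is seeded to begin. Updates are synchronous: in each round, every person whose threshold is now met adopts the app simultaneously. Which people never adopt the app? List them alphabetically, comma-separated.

Ben, Gus, Hana, Kai, Mo, Pia

Round 1 — Lee adopts the app (initial).
Round 2 — checking thresholds:
  Ben: 1 of 2 neighbours < 2, holds.
  Dee: 1 of 3 neighbours ≥ 1, adopts the app.
  Mo: 1 of 4 neighbours < 3, holds.
  Omar: 1 of 2 neighbours ≥ 1, adopts the app.
Round 3 — no new adoptions; cascade stops.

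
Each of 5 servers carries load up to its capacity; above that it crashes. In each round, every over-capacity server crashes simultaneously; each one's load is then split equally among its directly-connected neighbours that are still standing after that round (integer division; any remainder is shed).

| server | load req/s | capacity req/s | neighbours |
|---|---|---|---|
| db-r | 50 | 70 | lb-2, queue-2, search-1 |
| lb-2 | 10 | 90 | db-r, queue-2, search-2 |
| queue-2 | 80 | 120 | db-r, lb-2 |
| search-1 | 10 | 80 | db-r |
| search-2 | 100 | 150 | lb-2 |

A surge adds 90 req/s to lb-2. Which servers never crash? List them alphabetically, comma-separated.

Round 1 — lb-2 at 100 > 90. lb-2 crashes.
  lb-2 sheds 100 req/s to db-r, queue-2, search-2: 33 each (1 lost).
    db-r: 50+33 = 83 > 70
    queue-2: 80+33 = 113 ≤ 120
    search-2: 100+33 = 133 ≤ 150
Round 2 — db-r crashes.
  db-r sheds 83 req/s to queue-2, search-1: 41 each (1 lost).
    queue-2: 113+41 = 154 > 120
    search-1: 10+41 = 51 ≤ 80
Round 3 — queue-2 crashes.
  queue-2 sheds 154 req/s: no online neighbours, lost.
No further crashes.

search-1, search-2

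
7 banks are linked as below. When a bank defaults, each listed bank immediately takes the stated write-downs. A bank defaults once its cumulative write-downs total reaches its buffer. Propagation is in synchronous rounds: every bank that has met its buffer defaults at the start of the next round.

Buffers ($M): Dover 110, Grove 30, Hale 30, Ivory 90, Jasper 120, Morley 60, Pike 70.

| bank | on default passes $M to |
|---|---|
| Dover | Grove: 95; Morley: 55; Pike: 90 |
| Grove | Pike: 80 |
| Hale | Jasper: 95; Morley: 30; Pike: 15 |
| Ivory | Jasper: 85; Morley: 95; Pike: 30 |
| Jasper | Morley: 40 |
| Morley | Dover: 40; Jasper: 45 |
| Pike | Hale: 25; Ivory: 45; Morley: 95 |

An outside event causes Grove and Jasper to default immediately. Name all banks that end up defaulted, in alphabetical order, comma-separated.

Round 1 — Grove, Jasper default (initial).
  Morley: +40 → 40 < 60
  Pike: +80 → 80 ≥ 70
Round 2 — Pike defaults.
  Hale: +25 → 25 < 30
  Ivory: +45 → 45 < 90
  Morley: +95 → 135 ≥ 60
Round 3 — Morley defaults.
  Dover: +40 → 40 < 110
No further defaults.

Grove, Jasper, Morley, Pike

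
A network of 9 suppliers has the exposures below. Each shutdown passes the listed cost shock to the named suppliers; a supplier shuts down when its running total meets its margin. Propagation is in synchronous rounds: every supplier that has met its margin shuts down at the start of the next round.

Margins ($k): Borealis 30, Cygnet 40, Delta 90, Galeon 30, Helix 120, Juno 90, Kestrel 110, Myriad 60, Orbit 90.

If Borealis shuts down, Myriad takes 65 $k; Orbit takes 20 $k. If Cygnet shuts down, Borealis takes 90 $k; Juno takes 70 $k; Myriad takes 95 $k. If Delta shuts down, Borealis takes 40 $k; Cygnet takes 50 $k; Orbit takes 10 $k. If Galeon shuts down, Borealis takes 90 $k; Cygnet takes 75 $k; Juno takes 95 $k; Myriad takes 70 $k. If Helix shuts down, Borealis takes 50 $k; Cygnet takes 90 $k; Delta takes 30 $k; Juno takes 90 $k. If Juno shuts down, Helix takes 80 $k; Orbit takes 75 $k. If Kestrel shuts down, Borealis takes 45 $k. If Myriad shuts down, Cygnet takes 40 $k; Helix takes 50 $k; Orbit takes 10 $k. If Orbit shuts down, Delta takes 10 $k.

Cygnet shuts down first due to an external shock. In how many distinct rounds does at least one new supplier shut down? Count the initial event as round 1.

2

Round 1 — Cygnet shuts down (initial).
  Borealis: +90 → 90 ≥ 30
  Juno: +70 → 70 < 90
  Myriad: +95 → 95 ≥ 60
Round 2 — Borealis, Myriad shut down.
  Helix: +50 → 50 < 120
  Orbit: +20+10 → 30 < 90
No further shutdowns.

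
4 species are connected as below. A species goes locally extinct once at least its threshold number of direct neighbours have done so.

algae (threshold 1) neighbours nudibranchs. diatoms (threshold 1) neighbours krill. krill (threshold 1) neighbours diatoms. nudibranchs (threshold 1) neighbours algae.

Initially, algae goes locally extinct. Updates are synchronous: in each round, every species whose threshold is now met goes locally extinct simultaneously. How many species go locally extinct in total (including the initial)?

2

Round 1 — algae goes locally extinct (initial).
Round 2 — checking thresholds:
  nudibranchs: 1 of 1 neighbours ≥ 1, goes locally extinct.
Round 3 — no new extinctions; cascade stops.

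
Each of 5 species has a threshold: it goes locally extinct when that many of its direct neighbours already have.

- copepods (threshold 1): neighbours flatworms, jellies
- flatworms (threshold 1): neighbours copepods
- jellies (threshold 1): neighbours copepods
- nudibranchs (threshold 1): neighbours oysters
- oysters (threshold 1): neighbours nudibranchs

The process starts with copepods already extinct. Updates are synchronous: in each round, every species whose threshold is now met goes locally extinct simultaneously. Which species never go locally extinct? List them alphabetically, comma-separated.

nudibranchs, oysters

Round 1 — copepods goes locally extinct (initial).
Round 2 — checking thresholds:
  flatworms: 1 of 1 neighbours ≥ 1, goes locally extinct.
  jellies: 1 of 1 neighbours ≥ 1, goes locally extinct.
Round 3 — no new extinctions; cascade stops.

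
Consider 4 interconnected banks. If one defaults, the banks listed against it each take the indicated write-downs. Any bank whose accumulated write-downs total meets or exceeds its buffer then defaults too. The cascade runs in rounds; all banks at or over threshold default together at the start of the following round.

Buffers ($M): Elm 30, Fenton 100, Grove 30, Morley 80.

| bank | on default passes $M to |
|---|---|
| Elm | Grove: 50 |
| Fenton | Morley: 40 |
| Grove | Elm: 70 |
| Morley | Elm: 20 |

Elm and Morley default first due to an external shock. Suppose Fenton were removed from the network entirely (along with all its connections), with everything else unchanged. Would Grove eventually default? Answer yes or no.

With Fenton removed:
Round 1 — Elm, Morley default (initial).
  Grove: +50 → 50 ≥ 30
Round 2 — Grove defaults.
No further defaults.

yes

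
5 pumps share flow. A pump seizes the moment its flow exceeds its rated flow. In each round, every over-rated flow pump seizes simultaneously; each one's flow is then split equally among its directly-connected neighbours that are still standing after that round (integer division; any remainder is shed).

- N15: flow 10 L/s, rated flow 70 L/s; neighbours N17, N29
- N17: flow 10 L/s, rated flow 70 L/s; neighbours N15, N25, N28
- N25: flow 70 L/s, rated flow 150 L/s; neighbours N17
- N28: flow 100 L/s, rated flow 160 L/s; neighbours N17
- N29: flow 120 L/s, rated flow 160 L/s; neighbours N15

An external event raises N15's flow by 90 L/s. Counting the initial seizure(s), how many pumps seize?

Round 1 — N15 at 100 > 70. N15 seizes.
  N15 sheds 100 L/s to N17, N29: 50 each.
    N17: 10+50 = 60 ≤ 70
    N29: 120+50 = 170 > 160
Round 2 — N29 seizes.
  N29 sheds 170 L/s: no online neighbours, lost.
No further seizures.

2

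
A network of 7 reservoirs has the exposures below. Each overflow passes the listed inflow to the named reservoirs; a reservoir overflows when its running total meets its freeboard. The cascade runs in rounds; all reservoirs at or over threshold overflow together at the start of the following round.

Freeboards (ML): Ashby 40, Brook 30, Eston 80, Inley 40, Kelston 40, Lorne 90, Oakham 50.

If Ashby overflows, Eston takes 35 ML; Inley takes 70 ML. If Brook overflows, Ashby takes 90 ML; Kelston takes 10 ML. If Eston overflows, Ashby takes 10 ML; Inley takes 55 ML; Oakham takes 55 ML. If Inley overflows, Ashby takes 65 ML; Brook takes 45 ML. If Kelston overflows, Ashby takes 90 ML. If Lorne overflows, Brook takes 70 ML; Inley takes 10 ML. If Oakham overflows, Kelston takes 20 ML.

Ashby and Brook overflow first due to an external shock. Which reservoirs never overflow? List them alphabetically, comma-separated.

Eston, Kelston, Lorne, Oakham

Round 1 — Ashby, Brook overflow (initial).
  Eston: +35 → 35 < 80
  Inley: +70 → 70 ≥ 40
  Kelston: +10 → 10 < 40
Round 2 — Inley overflows.
No further overflows.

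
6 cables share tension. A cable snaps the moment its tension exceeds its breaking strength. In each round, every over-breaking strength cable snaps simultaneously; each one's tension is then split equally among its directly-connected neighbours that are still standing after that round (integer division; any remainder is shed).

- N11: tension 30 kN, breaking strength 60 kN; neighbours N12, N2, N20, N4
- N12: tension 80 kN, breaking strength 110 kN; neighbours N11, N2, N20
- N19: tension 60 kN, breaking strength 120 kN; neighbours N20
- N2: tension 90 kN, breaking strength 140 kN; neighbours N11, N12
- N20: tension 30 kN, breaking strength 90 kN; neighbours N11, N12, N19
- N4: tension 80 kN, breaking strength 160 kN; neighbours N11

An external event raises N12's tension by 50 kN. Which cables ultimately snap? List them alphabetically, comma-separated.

N11, N12, N19, N2, N20

Round 1 — N12 at 130 > 110. N12 snaps.
  N12 sheds 130 kN to N11, N2, N20: 43 each (1 lost).
    N11: 30+43 = 73 > 60
    N2: 90+43 = 133 ≤ 140
    N20: 30+43 = 73 ≤ 90
Round 2 — N11 snaps.
  N11 sheds 73 kN to N2, N20, N4: 24 each (1 lost).
    N2: 133+24 = 157 > 140
    N20: 73+24 = 97 > 90
    N4: 80+24 = 104 ≤ 160
Round 3 — N2, N20 snap.
  N2 sheds 157 kN: no online neighbours, lost.
  N20 sheds 97 kN to N19: 97 each.
    N19: 60+97 = 157 > 120
Round 4 — N19 snaps.
  N19 sheds 157 kN: no online neighbours, lost.
No further breaks.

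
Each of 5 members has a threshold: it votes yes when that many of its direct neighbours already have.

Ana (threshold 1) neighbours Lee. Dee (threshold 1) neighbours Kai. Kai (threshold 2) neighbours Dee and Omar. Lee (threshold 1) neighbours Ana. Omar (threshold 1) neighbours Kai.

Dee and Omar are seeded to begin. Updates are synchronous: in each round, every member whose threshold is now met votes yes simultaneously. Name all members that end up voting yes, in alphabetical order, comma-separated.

Round 1 — Dee, Omar vote yes (initial).
Round 2 — checking thresholds:
  Kai: 2 of 2 neighbours ≥ 2, votes yes.
Round 3 — no new yes votes; cascade stops.

Dee, Kai, Omar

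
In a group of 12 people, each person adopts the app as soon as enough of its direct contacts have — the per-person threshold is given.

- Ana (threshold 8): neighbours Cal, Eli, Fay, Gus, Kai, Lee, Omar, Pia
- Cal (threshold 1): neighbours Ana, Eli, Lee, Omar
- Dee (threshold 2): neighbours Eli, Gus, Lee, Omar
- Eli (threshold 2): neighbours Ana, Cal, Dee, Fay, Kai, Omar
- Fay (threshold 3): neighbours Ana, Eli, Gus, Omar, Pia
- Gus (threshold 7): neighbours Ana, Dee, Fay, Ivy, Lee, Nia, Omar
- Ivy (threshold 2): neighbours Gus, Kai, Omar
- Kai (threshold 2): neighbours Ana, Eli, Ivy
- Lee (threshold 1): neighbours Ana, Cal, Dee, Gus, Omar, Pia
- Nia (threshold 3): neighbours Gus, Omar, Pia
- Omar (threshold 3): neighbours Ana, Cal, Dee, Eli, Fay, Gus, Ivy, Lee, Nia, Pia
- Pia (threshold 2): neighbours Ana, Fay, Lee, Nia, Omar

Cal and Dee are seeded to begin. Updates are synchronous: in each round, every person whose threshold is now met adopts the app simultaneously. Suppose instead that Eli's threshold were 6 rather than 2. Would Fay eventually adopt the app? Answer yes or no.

With Eli's threshold at 6:
Round 1 — Cal, Dee adopt the app (initial).
Round 2 — checking thresholds:
  Ana: 1 of 8 neighbours < 8, not yet.
  Eli: 2 of 6 neighbours < 6, not yet.
  Gus: 1 of 7 neighbours < 7, not yet.
  Lee: 2 of 6 neighbours ≥ 1, adopts the app.
  Omar: 2 of 10 neighbours < 3, not yet.
Round 3 — checking thresholds:
  Ana: 2 of 8 neighbours < 8, not yet.
  Eli: 2 of 6 neighbours < 6, not yet.
  Gus: 2 of 7 neighbours < 7, not yet.
  Omar: 3 of 10 neighbours ≥ 3, adopts the app.
  Pia: 1 of 5 neighbours < 2, not yet.
Round 4 — checking thresholds:
  Ana: 3 of 8 neighbours < 8, not yet.
  Eli: 3 of 6 neighbours < 6, not yet.
  Fay: 1 of 5 neighbours < 3, not yet.
  Gus: 3 of 7 neighbours < 7, not yet.
  Ivy: 1 of 3 neighbours < 2, not yet.
  Nia: 1 of 3 neighbours < 3, not yet.
  Pia: 2 of 5 neighbours ≥ 2, adopts the app.
Round 5 — no new adoptions; cascade stops.

no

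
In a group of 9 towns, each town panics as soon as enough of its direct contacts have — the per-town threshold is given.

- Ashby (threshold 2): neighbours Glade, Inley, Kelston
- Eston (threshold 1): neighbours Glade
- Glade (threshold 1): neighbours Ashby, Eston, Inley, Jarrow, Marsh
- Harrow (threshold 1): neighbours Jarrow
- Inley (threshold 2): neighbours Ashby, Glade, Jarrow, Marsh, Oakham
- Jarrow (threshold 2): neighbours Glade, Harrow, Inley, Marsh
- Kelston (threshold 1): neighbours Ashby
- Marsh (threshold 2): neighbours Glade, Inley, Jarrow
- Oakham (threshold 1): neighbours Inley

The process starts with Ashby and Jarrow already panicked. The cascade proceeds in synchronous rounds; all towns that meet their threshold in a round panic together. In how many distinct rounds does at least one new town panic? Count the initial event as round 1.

Round 1 — Ashby, Jarrow panic (initial).
Round 2 — checking thresholds:
  Glade: 2 of 5 neighbours ≥ 1, panics.
  Harrow: 1 of 1 neighbours ≥ 1, panics.
  Inley: 2 of 5 neighbours ≥ 2, panics.
  Kelston: 1 of 1 neighbours ≥ 1, panics.
  Marsh: 1 of 3 neighbours < 2, holds.
Round 3 — checking thresholds:
  Eston: 1 of 1 neighbours ≥ 1, panics.
  Marsh: 3 of 3 neighbours ≥ 2, panics.
  Oakham: 1 of 1 neighbours ≥ 1, panics.
Round 4 — no new panics; cascade stops.

3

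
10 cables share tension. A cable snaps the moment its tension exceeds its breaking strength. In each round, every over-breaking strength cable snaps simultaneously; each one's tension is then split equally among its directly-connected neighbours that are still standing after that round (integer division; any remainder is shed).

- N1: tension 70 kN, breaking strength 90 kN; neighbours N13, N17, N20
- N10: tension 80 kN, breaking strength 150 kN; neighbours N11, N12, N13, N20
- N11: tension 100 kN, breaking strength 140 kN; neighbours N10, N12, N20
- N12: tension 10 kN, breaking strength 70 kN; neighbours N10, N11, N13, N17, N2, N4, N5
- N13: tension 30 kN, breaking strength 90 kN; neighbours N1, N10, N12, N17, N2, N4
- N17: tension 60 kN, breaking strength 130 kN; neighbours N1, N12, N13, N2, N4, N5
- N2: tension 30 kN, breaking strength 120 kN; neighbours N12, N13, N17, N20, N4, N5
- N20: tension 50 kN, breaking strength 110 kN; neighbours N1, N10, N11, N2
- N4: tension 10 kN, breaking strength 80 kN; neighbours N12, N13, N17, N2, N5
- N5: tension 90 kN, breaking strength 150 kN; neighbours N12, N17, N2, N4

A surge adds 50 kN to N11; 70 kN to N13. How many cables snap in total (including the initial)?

Round 1 — N11 at 150 > 140; N13 at 100 > 90. N11, N13 snap.
  N11 sheds 150 kN to N10, N12, N20: 50 each.
    N10: 80+50 = 130 ≤ 150
    N12: 10+50 = 60 ≤ 70
    N20: 50+50 = 100 ≤ 110
  N13 sheds 100 kN to N1, N10, N12, N17, N2, N4: 16 each (4 lost).
    N1: 70+16 = 86 ≤ 90
    N10: 130+16 = 146 ≤ 150
    N12: 60+16 = 76 > 70
    N17: 60+16 = 76 ≤ 130
    N2: 30+16 = 46 ≤ 120
    N4: 10+16 = 26 ≤ 80
Round 2 — N12 snaps.
  N12 sheds 76 kN to N10, N17, N2, N4, N5: 15 each (1 lost).
    N10: 146+15 = 161 > 150
    N17: 76+15 = 91 ≤ 130
    N2: 46+15 = 61 ≤ 120
    N4: 26+15 = 41 ≤ 80
    N5: 90+15 = 105 ≤ 150
Round 3 — N10 snaps.
  N10 sheds 161 kN to N20: 161 each.
    N20: 100+161 = 261 > 110
Round 4 — N20 snaps.
  N20 sheds 261 kN to N1, N2: 130 each (1 lost).
    N1: 86+130 = 216 > 90
    N2: 61+130 = 191 > 120
Round 5 — N1, N2 snap.
  N1 sheds 216 kN to N17: 216 each.
    N17: 91+216 = 307 > 130
  N2 sheds 191 kN to N17, N4, N5: 63 each (2 lost).
    N17: 307+63 = 370 > 130
    N4: 41+63 = 104 > 80
    N5: 105+63 = 168 > 150
Round 6 — N17, N4, N5 snap.
  N17 sheds 370 kN: no online neighbours, lost.
  N4 sheds 104 kN: no online neighbours, lost.
  N5 sheds 168 kN: no online neighbours, lost.
No further breaks.

10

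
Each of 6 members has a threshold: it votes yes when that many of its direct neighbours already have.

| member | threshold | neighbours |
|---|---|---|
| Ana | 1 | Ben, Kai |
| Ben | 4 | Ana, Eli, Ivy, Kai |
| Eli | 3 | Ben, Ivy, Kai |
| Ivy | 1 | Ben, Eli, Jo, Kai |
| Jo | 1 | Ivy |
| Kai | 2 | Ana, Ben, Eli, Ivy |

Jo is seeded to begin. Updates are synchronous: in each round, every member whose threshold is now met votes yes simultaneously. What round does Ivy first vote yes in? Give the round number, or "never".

2

Round 1 — Jo votes yes (initial).
Round 2 — checking thresholds:
  Ivy: 1 of 4 neighbours ≥ 1, votes yes.
Round 3 — no new yes votes; cascade stops.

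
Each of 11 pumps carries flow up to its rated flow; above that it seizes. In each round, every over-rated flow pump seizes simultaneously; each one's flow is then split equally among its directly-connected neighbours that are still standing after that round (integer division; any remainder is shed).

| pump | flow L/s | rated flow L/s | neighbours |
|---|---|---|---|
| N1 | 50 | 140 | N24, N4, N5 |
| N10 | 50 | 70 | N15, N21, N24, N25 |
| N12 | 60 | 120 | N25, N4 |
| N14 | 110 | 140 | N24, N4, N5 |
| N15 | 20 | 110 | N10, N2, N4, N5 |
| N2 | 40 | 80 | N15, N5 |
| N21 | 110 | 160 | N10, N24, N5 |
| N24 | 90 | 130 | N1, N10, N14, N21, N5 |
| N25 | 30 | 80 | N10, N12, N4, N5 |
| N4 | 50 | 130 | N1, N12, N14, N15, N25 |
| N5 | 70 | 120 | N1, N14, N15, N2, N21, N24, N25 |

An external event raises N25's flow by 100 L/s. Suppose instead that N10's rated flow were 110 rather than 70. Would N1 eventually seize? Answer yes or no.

With N10's rated flow at 110:
Round 1 — N25 at 130 > 80. N25 seizes.
  N25 sheds 130 L/s to N10, N12, N4, N5: 32 each (2 lost).
    N10: 50+32 = 82 ≤ 110
    N12: 60+32 = 92 ≤ 120
    N4: 50+32 = 82 ≤ 130
    N5: 70+32 = 102 ≤ 120
No further seizures.

no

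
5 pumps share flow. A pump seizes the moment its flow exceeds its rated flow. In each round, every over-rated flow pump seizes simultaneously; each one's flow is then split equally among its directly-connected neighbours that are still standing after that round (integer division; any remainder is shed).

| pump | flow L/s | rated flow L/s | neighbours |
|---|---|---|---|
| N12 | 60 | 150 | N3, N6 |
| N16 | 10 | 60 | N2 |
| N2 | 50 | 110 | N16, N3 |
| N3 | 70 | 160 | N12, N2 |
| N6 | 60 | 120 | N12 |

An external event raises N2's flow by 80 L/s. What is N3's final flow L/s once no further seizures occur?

135

Round 1 — N2 at 130 > 110. N2 seizes.
  N2 sheds 130 L/s to N16, N3: 65 each.
    N16: 10+65 = 75 > 60
    N3: 70+65 = 135 ≤ 160
Round 2 — N16 seizes.
  N16 sheds 75 L/s: no online neighbours, lost.
No further seizures.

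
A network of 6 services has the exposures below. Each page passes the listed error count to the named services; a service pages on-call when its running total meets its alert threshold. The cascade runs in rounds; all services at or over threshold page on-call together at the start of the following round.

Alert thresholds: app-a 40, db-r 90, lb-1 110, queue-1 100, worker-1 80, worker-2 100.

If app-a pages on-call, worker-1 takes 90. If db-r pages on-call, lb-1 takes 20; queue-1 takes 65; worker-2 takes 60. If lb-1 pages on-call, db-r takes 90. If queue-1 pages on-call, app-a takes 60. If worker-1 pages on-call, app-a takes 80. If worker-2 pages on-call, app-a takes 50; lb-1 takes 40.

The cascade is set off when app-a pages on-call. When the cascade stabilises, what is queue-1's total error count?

Round 1 — app-a pages on-call (initial).
  worker-1: +90 → 90 ≥ 80
Round 2 — worker-1 pages on-call.
No further pages.

0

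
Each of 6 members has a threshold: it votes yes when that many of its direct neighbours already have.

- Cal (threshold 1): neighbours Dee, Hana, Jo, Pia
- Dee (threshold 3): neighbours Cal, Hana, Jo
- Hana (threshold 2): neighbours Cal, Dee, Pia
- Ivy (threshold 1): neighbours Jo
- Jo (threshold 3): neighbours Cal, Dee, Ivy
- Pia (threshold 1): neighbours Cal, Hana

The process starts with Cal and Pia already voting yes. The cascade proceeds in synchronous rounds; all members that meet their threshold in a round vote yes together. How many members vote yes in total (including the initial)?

Round 1 — Cal, Pia vote yes (initial).
Round 2 — checking thresholds:
  Dee: 1 of 3 neighbours < 3, not yet.
  Hana: 2 of 3 neighbours ≥ 2, votes yes.
  Jo: 1 of 3 neighbours < 3, not yet.
Round 3 — no new yes votes; cascade stops.

3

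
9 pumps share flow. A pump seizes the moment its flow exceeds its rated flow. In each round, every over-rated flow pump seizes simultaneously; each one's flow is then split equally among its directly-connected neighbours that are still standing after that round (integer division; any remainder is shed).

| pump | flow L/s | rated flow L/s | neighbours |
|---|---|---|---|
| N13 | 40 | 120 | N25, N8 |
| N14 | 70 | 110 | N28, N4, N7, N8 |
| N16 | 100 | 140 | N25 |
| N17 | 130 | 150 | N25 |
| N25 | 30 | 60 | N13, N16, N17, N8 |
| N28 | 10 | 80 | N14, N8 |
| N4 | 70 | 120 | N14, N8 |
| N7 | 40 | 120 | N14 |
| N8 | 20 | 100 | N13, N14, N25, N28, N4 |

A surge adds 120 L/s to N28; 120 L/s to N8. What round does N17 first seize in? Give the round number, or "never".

Round 1 — N28 at 130 > 80; N8 at 140 > 100. N28, N8 seize.
  N28 sheds 130 L/s to N14: 130 each.
    N14: 70+130 = 200 > 110
  N8 sheds 140 L/s to N13, N14, N25, N4: 35 each.
    N13: 40+35 = 75 ≤ 120
    N14: 200+35 = 235 > 110
    N25: 30+35 = 65 > 60
    N4: 70+35 = 105 ≤ 120
Round 2 — N14, N25 seize.
  N14 sheds 235 L/s to N4, N7: 117 each (1 lost).
    N4: 105+117 = 222 > 120
    N7: 40+117 = 157 > 120
  N25 sheds 65 L/s to N13, N16, N17: 21 each (2 lost).
    N13: 75+21 = 96 ≤ 120
    N16: 100+21 = 121 ≤ 140
    N17: 130+21 = 151 > 150
Round 3 — N17, N4, N7 seize.
  N17 sheds 151 L/s: no online neighbours, lost.
  N4 sheds 222 L/s: no online neighbours, lost.
  N7 sheds 157 L/s: no online neighbours, lost.
No further seizures.

3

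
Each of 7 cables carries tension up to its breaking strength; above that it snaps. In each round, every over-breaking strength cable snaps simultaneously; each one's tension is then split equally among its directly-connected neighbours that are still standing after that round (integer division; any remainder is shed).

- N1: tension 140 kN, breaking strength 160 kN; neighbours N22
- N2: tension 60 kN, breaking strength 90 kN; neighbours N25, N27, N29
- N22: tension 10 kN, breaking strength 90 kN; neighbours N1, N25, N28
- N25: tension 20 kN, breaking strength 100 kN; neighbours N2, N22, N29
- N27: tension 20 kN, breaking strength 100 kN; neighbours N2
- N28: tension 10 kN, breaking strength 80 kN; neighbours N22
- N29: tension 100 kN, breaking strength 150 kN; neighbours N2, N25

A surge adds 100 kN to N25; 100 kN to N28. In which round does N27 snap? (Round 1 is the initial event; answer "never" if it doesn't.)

Round 1 — N25 at 120 > 100; N28 at 110 > 80. N25, N28 snap.
  N25 sheds 120 kN to N2, N22, N29: 40 each.
    N2: 60+40 = 100 > 90
    N22: 10+40 = 50 ≤ 90
    N29: 100+40 = 140 ≤ 150
  N28 sheds 110 kN to N22: 110 each.
    N22: 50+110 = 160 > 90
Round 2 — N2, N22 snap.
  N2 sheds 100 kN to N27, N29: 50 each.
    N27: 20+50 = 70 ≤ 100
    N29: 140+50 = 190 > 150
  N22 sheds 160 kN to N1: 160 each.
    N1: 140+160 = 300 > 160
Round 3 — N1, N29 snap.
  N1 sheds 300 kN: no online neighbours, lost.
  N29 sheds 190 kN: no online neighbours, lost.
No further breaks.

never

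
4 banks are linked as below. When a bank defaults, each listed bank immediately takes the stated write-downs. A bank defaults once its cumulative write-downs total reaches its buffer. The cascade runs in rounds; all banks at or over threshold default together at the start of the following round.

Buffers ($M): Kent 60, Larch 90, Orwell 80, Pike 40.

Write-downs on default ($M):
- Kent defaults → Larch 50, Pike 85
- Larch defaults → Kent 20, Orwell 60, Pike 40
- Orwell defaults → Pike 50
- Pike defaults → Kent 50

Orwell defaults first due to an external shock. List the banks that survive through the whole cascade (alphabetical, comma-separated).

Kent, Larch

Round 1 — Orwell defaults (initial).
  Pike: +50 → 50 ≥ 40
Round 2 — Pike defaults.
  Kent: +50 → 50 < 60
No further defaults.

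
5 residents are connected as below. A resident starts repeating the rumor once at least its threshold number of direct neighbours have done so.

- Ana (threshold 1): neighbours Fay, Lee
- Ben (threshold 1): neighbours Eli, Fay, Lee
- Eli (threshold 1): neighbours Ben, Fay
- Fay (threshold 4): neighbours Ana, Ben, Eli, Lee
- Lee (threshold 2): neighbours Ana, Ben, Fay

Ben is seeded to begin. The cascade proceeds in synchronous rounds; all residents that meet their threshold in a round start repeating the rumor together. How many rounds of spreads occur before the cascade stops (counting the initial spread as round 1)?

2

Round 1 — Ben starts repeating the rumor (initial).
Round 2 — checking thresholds:
  Eli: 1 of 2 neighbours ≥ 1, starts repeating the rumor.
  Fay: 1 of 4 neighbours < 4, holds.
  Lee: 1 of 3 neighbours < 2, holds.
Round 3 — no new spreads; cascade stops.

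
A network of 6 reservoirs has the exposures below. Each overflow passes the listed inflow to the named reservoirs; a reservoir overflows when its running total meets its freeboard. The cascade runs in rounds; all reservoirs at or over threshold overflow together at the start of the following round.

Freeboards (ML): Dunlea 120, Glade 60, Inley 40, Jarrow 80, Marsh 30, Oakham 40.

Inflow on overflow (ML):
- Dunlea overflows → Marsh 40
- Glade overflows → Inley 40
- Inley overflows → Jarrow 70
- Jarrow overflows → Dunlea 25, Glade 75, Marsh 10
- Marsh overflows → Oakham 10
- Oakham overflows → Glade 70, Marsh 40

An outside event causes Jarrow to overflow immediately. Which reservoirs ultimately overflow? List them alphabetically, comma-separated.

Glade, Inley, Jarrow

Round 1 — Jarrow overflows (initial).
  Dunlea: +25 → 25 < 120
  Glade: +75 → 75 ≥ 60
  Marsh: +10 → 10 < 30
Round 2 — Glade overflows.
  Inley: +40 → 40 ≥ 40
Round 3 — Inley overflows.
No further overflows.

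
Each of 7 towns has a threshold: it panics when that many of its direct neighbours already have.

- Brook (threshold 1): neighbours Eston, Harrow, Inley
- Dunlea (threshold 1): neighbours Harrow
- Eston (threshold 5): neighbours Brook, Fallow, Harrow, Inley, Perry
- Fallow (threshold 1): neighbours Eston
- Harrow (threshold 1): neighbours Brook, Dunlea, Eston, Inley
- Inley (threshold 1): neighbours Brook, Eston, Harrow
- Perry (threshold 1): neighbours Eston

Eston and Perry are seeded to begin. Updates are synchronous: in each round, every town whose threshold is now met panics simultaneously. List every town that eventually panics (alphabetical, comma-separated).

Brook, Dunlea, Eston, Fallow, Harrow, Inley, Perry

Round 1 — Eston, Perry panic (initial).
Round 2 — checking thresholds:
  Brook: 1 of 3 neighbours ≥ 1, panics.
  Fallow: 1 of 1 neighbours ≥ 1, panics.
  Harrow: 1 of 4 neighbours ≥ 1, panics.
  Inley: 1 of 3 neighbours ≥ 1, panics.
Round 3 — checking thresholds:
  Dunlea: 1 of 1 neighbours ≥ 1, panics.
Round 4 — no new panics; cascade stops.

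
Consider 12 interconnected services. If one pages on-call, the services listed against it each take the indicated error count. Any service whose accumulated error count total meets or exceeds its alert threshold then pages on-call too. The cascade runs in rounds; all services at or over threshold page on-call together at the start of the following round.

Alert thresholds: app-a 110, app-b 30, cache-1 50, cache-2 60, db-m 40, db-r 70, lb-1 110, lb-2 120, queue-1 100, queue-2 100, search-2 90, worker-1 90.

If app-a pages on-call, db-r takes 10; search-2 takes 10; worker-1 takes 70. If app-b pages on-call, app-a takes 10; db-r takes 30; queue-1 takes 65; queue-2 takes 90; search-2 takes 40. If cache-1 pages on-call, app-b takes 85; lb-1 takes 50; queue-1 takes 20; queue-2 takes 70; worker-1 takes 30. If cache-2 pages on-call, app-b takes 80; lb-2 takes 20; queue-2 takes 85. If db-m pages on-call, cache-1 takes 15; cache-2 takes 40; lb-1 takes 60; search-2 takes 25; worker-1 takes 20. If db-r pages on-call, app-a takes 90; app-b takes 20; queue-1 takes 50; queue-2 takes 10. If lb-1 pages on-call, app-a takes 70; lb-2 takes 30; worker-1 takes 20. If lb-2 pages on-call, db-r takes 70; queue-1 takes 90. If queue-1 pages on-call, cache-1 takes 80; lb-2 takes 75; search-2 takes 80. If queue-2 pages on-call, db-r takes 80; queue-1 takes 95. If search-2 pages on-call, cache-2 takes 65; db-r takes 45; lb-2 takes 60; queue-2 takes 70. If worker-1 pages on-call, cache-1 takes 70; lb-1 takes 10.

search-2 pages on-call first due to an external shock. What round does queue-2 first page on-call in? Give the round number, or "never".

Round 1 — search-2 pages on-call (initial).
  cache-2: +65 → 65 ≥ 60
  db-r: +45 → 45 < 70
  lb-2: +60 → 60 < 120
  queue-2: +70 → 70 < 100
Round 2 — cache-2 pages on-call.
  app-b: +80 → 80 ≥ 30
  lb-2: +20 → 80 < 120
  queue-2: +85 → 155 ≥ 100
Round 3 — app-b, queue-2 page on-call.
  app-a: +10 → 10 < 110
  db-r: +30+80 → 155 ≥ 70
  queue-1: +65+95 → 160 ≥ 100
Round 4 — db-r, queue-1 page on-call.
  app-a: +90 → 100 < 110
  cache-1: +80 → 80 ≥ 50
  lb-2: +75 → 155 ≥ 120
Round 5 — cache-1, lb-2 page on-call.
  lb-1: +50 → 50 < 110
  worker-1: +30 → 30 < 90
No further pages.

3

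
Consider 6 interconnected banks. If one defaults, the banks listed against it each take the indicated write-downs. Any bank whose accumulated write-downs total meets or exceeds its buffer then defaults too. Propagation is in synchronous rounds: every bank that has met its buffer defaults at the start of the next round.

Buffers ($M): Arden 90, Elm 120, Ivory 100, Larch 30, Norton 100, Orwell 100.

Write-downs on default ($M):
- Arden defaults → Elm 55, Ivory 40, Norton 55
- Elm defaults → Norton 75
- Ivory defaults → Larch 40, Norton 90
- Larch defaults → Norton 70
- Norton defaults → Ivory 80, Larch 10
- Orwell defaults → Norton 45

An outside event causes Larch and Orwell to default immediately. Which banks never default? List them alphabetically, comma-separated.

Arden, Elm, Ivory

Round 1 — Larch, Orwell default (initial).
  Norton: +70+45 → 115 ≥ 100
Round 2 — Norton defaults.
  Ivory: +80 → 80 < 100
No further defaults.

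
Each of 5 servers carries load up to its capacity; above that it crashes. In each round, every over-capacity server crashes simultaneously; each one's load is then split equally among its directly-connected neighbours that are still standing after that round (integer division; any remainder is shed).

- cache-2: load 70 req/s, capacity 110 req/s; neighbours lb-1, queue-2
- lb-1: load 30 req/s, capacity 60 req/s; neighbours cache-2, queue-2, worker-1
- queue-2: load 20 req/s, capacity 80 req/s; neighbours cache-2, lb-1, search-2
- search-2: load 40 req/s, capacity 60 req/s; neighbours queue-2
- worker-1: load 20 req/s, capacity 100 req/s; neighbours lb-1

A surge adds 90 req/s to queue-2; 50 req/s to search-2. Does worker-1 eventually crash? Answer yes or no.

yes

Round 1 — queue-2 at 110 > 80; search-2 at 90 > 60. queue-2, search-2 crash.
  queue-2 sheds 110 req/s to cache-2, lb-1: 55 each.
    cache-2: 70+55 = 125 > 110
    lb-1: 30+55 = 85 > 60
  search-2 sheds 90 req/s: no online neighbours, lost.
Round 2 — cache-2, lb-1 crash.
  cache-2 sheds 125 req/s: no online neighbours, lost.
  lb-1 sheds 85 req/s to worker-1: 85 each.
    worker-1: 20+85 = 105 > 100
Round 3 — worker-1 crashes.
  worker-1 sheds 105 req/s: no online neighbours, lost.
No further crashes.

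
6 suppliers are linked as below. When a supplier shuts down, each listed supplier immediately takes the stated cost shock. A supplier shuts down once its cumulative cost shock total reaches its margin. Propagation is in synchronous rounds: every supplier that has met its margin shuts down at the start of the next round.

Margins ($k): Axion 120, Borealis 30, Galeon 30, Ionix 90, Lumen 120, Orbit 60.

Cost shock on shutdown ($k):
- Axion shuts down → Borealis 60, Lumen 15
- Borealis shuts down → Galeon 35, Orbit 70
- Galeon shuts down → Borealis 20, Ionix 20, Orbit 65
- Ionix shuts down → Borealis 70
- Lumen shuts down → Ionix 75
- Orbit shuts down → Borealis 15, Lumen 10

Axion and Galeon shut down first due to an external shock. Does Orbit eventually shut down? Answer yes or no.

yes

Round 1 — Axion, Galeon shut down (initial).
  Borealis: +60+20 → 80 ≥ 30
  Ionix: +20 → 20 < 90
  Lumen: +15 → 15 < 120
  Orbit: +65 → 65 ≥ 60
Round 2 — Borealis, Orbit shut down.
  Lumen: +10 → 25 < 120
No further shutdowns.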